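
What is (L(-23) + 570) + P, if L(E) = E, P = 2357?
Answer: 2904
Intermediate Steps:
(L(-23) + 570) + P = (-23 + 570) + 2357 = 547 + 2357 = 2904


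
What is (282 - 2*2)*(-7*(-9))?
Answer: 17514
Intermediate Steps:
(282 - 2*2)*(-7*(-9)) = (282 - 4)*63 = 278*63 = 17514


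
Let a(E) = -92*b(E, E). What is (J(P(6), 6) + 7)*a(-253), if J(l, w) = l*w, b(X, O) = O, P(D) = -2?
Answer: -116380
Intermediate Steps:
a(E) = -92*E
(J(P(6), 6) + 7)*a(-253) = (-2*6 + 7)*(-92*(-253)) = (-12 + 7)*23276 = -5*23276 = -116380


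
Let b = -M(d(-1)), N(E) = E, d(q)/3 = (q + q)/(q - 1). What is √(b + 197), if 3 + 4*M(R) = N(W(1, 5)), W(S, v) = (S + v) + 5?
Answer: √195 ≈ 13.964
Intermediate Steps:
d(q) = 6*q/(-1 + q) (d(q) = 3*((q + q)/(q - 1)) = 3*((2*q)/(-1 + q)) = 3*(2*q/(-1 + q)) = 6*q/(-1 + q))
W(S, v) = 5 + S + v
M(R) = 2 (M(R) = -¾ + (5 + 1 + 5)/4 = -¾ + (¼)*11 = -¾ + 11/4 = 2)
b = -2 (b = -1*2 = -2)
√(b + 197) = √(-2 + 197) = √195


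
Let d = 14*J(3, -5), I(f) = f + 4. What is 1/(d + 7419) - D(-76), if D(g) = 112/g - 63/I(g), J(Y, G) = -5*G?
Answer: 707131/1180888 ≈ 0.59881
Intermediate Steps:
I(f) = 4 + f
D(g) = -63/(4 + g) + 112/g (D(g) = 112/g - 63/(4 + g) = -63/(4 + g) + 112/g)
d = 350 (d = 14*(-5*(-5)) = 14*25 = 350)
1/(d + 7419) - D(-76) = 1/(350 + 7419) - 7*(64 + 7*(-76))/((-76)*(4 - 76)) = 1/7769 - 7*(-1)*(64 - 532)/(76*(-72)) = 1/7769 - 7*(-1)*(-1)*(-468)/(76*72) = 1/7769 - 1*(-91/152) = 1/7769 + 91/152 = 707131/1180888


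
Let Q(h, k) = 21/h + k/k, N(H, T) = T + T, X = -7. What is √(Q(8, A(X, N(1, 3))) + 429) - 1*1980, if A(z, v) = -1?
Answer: -1980 + √6922/4 ≈ -1959.2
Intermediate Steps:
N(H, T) = 2*T
Q(h, k) = 1 + 21/h (Q(h, k) = 21/h + 1 = 1 + 21/h)
√(Q(8, A(X, N(1, 3))) + 429) - 1*1980 = √((21 + 8)/8 + 429) - 1*1980 = √((⅛)*29 + 429) - 1980 = √(29/8 + 429) - 1980 = √(3461/8) - 1980 = √6922/4 - 1980 = -1980 + √6922/4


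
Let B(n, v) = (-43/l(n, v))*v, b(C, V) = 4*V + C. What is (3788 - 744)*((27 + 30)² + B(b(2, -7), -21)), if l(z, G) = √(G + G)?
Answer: 9889956 - 65446*I*√42 ≈ 9.89e+6 - 4.2414e+5*I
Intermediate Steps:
b(C, V) = C + 4*V
l(z, G) = √2*√G (l(z, G) = √(2*G) = √2*√G)
B(n, v) = -43*√2*√v/2 (B(n, v) = (-43*√2/(2*√v))*v = -43*√2*√v/2)
(3788 - 744)*((27 + 30)² + B(b(2, -7), -21)) = (3788 - 744)*((27 + 30)² - 43*√2*√(-21)/2) = 3044*(57² - 43*√2*I*√21/2) = 3044*(3249 - 43*I*√42/2) = 9889956 - 65446*I*√42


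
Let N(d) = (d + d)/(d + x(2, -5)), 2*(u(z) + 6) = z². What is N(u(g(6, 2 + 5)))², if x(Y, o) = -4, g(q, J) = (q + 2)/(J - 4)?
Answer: 484/841 ≈ 0.57551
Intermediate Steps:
g(q, J) = (2 + q)/(-4 + J)
u(z) = -6 + z²/2
N(d) = 2*d/(-4 + d) (N(d) = (d + d)/(d - 4) = (2*d)/(-4 + d) = 2*d/(-4 + d))
N(u(g(6, 2 + 5)))² = (2*(-6 + ((2 + 6)/(-4 + (2 + 5)))²/2)/(-4 + (-6 + ((2 + 6)/(-4 + (2 + 5)))²/2)))² = (2*(-6 + (8/(-4 + 7))²/2)/(-4 + (-6 + (8/(-4 + 7))²/2)))² = (2*(-6 + (8/3)²/2)/(-4 + (-6 + (8/3)²/2)))² = (2*(-6 + (½)*(64/9))/(-4 + (-6 + (½)*(64/9))))² = (2*(-6 + 32/9)/(-4 + (-6 + 32/9)))² = (2*(-22/9)/(-4 - 22/9))² = (2*(-22/9)/(-58/9))² = (2*(-22/9)*(-9/58))² = (22/29)² = 484/841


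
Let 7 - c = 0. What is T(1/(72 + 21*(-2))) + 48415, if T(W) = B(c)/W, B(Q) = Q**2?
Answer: 49885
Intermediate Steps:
c = 7 (c = 7 - 1*0 = 7 + 0 = 7)
T(W) = 49/W (T(W) = 7**2/W = 49/W)
T(1/(72 + 21*(-2))) + 48415 = 49/(1/(72 + 21*(-2))) + 48415 = 49/(1/(72 - 42)) + 48415 = 49/(1/30) + 48415 = 49*30 + 48415 = 1470 + 48415 = 49885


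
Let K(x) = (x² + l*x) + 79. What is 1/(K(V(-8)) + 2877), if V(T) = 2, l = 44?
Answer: 1/3048 ≈ 0.00032808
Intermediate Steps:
K(x) = 79 + x² + 44*x (K(x) = (x² + 44*x) + 79 = 79 + x² + 44*x)
1/(K(V(-8)) + 2877) = 1/((79 + 2² + 44*2) + 2877) = 1/((79 + 4 + 88) + 2877) = 1/(171 + 2877) = 1/3048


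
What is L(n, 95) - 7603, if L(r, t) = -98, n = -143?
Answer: -7701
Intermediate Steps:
L(n, 95) - 7603 = -98 - 7603 = -7701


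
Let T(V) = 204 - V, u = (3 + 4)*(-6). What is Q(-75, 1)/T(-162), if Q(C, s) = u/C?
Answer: 7/4575 ≈ 0.0015301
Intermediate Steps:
u = -42 (u = 7*(-6) = -42)
Q(C, s) = -42/C
Q(-75, 1)/T(-162) = (-42/(-75))/(204 - 1*(-162)) = (-42*(-1/75))/(204 + 162) = (14/25)/366 = (14/25)*(1/366) = 7/4575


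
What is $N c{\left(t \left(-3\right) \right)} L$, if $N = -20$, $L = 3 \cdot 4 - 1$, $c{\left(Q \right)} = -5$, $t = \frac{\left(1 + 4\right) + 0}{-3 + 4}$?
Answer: $1100$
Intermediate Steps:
$t = 5$ ($t = \frac{5 + 0}{1} = 5 \cdot 1 = 5$)
$L = 11$ ($L = 12 - 1 = 11$)
$N c{\left(t \left(-3\right) \right)} L = \left(-20\right) \left(-5\right) 11 = 100 \cdot 11 = 1100$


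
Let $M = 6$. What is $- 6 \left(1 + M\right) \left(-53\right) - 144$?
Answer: $2082$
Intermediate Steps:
$- 6 \left(1 + M\right) \left(-53\right) - 144 = - 6 \left(1 + 6\right) \left(-53\right) - 144 = \left(-6\right) 7 \left(-53\right) - 144 = \left(-42\right) \left(-53\right) - 144 = 2226 - 144 = 2082$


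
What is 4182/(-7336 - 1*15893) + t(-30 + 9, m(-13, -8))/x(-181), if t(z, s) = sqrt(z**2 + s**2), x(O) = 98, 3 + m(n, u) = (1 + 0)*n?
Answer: -1394/7743 + sqrt(697)/98 ≈ 0.089362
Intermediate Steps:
m(n, u) = -3 + n (m(n, u) = -3 + (1 + 0)*n = -3 + 1*n = -3 + n)
t(z, s) = sqrt(s**2 + z**2)
4182/(-7336 - 1*15893) + t(-30 + 9, m(-13, -8))/x(-181) = 4182/(-7336 - 1*15893) + sqrt((-3 - 13)**2 + (-30 + 9)**2)/98 = 4182/(-7336 - 15893) + sqrt((-16)**2 + (-21)**2)*(1/98) = 4182/(-23229) + sqrt(256 + 441)*(1/98) = 4182*(-1/23229) + sqrt(697)*(1/98) = -1394/7743 + sqrt(697)/98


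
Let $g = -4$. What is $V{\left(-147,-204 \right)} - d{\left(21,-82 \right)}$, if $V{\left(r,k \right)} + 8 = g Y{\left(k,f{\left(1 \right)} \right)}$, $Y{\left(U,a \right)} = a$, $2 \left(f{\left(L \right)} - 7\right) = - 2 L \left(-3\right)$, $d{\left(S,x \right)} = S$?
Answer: $-69$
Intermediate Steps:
$f{\left(L \right)} = 7 + 3 L$ ($f{\left(L \right)} = 7 + \frac{- 2 L \left(-3\right)}{2} = 7 + \frac{6 L}{2} = 7 + 3 L$)
$V{\left(r,k \right)} = -48$ ($V{\left(r,k \right)} = -8 - 4 \left(7 + 3 \cdot 1\right) = -8 - 4 \left(7 + 3\right) = -8 - 40 = -48$)
$V{\left(-147,-204 \right)} - d{\left(21,-82 \right)} = -48 - 21 = -69$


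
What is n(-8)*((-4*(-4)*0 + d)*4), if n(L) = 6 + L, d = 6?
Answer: -48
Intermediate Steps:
n(-8)*((-4*(-4)*0 + d)*4) = (6 - 8)*((-4*(-4)*0 + 6)*4) = -2*(16*0 + 6)*4 = -2*(0 + 6)*4 = -12*4 = -2*24 = -48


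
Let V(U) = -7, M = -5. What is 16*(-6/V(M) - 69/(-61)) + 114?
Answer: 62262/427 ≈ 145.81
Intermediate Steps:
16*(-6/V(M) - 69/(-61)) + 114 = 16*(-6/(-7) - 69/(-61)) + 114 = 16*(-6*(-⅐) - 69*(-1/61)) + 114 = 16*(6/7 + 69/61) + 114 = 16*(849/427) + 114 = 13584/427 + 114 = 62262/427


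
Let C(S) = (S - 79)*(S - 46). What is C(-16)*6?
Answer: 35340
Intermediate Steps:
C(S) = (-79 + S)*(-46 + S)
C(-16)*6 = (3634 + (-16)² - 125*(-16))*6 = (3634 + 256 + 2000)*6 = 5890*6 = 35340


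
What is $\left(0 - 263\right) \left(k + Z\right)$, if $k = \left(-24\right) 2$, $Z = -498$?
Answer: $143598$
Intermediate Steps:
$k = -48$
$\left(0 - 263\right) \left(k + Z\right) = \left(0 - 263\right) \left(-48 - 498\right) = \left(-263\right) \left(-546\right) = 143598$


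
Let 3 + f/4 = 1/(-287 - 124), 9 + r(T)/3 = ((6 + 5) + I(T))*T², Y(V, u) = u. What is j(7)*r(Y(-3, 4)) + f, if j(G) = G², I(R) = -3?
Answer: 7184687/411 ≈ 17481.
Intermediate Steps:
r(T) = -27 + 24*T² (r(T) = -27 + 3*(((6 + 5) - 3)*T²) = -27 + 3*((11 - 3)*T²) = -27 + 3*(8*T²) = -27 + 24*T²)
f = -4936/411 (f = -12 + 4/(-287 - 124) = -12 + 4/(-411) = -12 + 4*(-1/411) = -12 - 4/411 = -4936/411 ≈ -12.010)
j(7)*r(Y(-3, 4)) + f = 7²*(-27 + 24*4²) - 4936/411 = 49*(-27 + 24*16) - 4936/411 = 49*(-27 + 384) - 4936/411 = 49*357 - 4936/411 = 17493 - 4936/411 = 7184687/411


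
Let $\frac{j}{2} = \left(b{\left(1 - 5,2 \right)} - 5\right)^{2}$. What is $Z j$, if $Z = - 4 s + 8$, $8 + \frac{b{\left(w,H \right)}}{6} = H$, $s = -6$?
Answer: $107584$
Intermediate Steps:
$b{\left(w,H \right)} = -48 + 6 H$
$Z = 32$ ($Z = \left(-4\right) \left(-6\right) + 8 = 24 + 8 = 32$)
$j = 3362$ ($j = 2 \left(\left(-48 + 6 \cdot 2\right) - 5\right)^{2} = 2 \left(\left(-48 + 12\right) - 5\right)^{2} = 2 \left(-36 - 5\right)^{2} = 2 \left(-41\right)^{2} = 2 \cdot 1681 = 3362$)
$Z j = 32 \cdot 3362 = 107584$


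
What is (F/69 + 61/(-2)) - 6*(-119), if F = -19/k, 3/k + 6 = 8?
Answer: 282893/414 ≈ 683.32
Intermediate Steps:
k = 3/2 (k = 3/(-6 + 8) = 3/2 ≈ 1.5000)
F = -38/3 (F = -19/3/2 = -19*2/3 = -38/3 ≈ -12.667)
(F/69 + 61/(-2)) - 6*(-119) = (-38/3/69 + 61/(-2)) - 6*(-119) = (-38/3*1/69 + 61*(-1/2)) + 714 = (-38/207 - 61/2) + 714 = -12703/414 + 714 = 282893/414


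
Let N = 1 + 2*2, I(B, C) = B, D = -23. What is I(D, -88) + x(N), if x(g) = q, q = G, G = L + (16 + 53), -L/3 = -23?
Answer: 115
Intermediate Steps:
L = 69 (L = -3*(-23) = 69)
N = 5 (N = 1 + 4 = 5)
G = 138 (G = 69 + (16 + 53) = 69 + 69 = 138)
q = 138
x(g) = 138
I(D, -88) + x(N) = -23 + 138 = 115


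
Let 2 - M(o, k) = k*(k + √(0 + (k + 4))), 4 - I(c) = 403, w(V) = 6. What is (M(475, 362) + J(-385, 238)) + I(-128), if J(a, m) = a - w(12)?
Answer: -131832 - 362*√366 ≈ -1.3876e+5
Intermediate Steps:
I(c) = -399 (I(c) = 4 - 1*403 = 4 - 403 = -399)
J(a, m) = -6 + a (J(a, m) = a - 1*6 = a - 6 = -6 + a)
M(o, k) = 2 - k*(k + √(4 + k)) (M(o, k) = 2 - k*(k + √(0 + (k + 4))) = 2 - k*(k + √(0 + (4 + k))) = 2 - k*(k + √(4 + k)))
(M(475, 362) + J(-385, 238)) + I(-128) = ((2 - 1*362² - 1*362*√(4 + 362)) + (-6 - 385)) - 399 = ((2 - 1*131044 - 1*362*√366) - 391) - 399 = ((2 - 131044 - 362*√366) - 391) - 399 = ((-131042 - 362*√366) - 391) - 399 = (-131433 - 362*√366) - 399 = -131832 - 362*√366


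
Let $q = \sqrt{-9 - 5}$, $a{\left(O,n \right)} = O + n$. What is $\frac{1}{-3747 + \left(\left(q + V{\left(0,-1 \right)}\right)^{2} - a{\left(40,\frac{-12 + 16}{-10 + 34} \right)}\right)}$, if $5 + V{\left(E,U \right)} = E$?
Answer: $\frac{6 i}{- 22657 i + 60 \sqrt{14}} \approx -0.00026479 + 2.6237 \cdot 10^{-6} i$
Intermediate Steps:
$V{\left(E,U \right)} = -5 + E$
$q = i \sqrt{14}$ ($q = \sqrt{-14} = i \sqrt{14} \approx 3.7417 i$)
$\frac{1}{-3747 + \left(\left(q + V{\left(0,-1 \right)}\right)^{2} - a{\left(40,\frac{-12 + 16}{-10 + 34} \right)}\right)} = \frac{1}{-3747 - \left(40 - \left(i \sqrt{14} + \left(-5 + 0\right)\right)^{2} + \frac{-12 + 16}{-10 + 34}\right)} = \frac{1}{-3747 - \left(40 + \frac{1}{6} - \left(i \sqrt{14} - 5\right)^{2}\right)} = \frac{1}{-3747 - \left(40 + \frac{1}{6} - \left(-5 + i \sqrt{14}\right)^{2}\right)} = \frac{1}{-3747 + \left(\left(-5 + i \sqrt{14}\right)^{2} - \left(40 + \frac{1}{6}\right)\right)} = \frac{1}{-3747 + \left(\left(-5 + i \sqrt{14}\right)^{2} - \frac{241}{6}\right)} = \frac{1}{-3747 - \left(\frac{241}{6} - \left(-5 + i \sqrt{14}\right)^{2}\right)} = \frac{1}{- \frac{22723}{6} + \left(-5 + i \sqrt{14}\right)^{2}}$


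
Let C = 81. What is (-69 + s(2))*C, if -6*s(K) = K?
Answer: -5616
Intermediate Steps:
s(K) = -K/6
(-69 + s(2))*C = (-69 - ⅙*2)*81 = (-69 - ⅓)*81 = -208/3*81 = -5616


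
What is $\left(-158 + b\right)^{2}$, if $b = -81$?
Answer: $57121$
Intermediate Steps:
$\left(-158 + b\right)^{2} = \left(-158 - 81\right)^{2} = \left(-239\right)^{2} = 57121$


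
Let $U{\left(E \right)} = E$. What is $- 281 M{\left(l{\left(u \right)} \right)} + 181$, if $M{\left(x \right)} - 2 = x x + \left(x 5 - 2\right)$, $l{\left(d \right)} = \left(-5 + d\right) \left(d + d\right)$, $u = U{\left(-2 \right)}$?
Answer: $-259463$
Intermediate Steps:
$u = -2$
$l{\left(d \right)} = 2 d \left(-5 + d\right)$ ($l{\left(d \right)} = \left(-5 + d\right) 2 d = 2 d \left(-5 + d\right)$)
$M{\left(x \right)} = x^{2} + 5 x$ ($M{\left(x \right)} = 2 + \left(x x + \left(x 5 - 2\right)\right) = 2 + \left(x^{2} + \left(5 x - 2\right)\right) = 2 + \left(x^{2} + \left(-2 + 5 x\right)\right) = 2 + \left(-2 + x^{2} + 5 x\right) = x^{2} + 5 x$)
$- 281 M{\left(l{\left(u \right)} \right)} + 181 = - 281 \cdot 2 \left(-2\right) \left(-5 - 2\right) \left(5 + 2 \left(-2\right) \left(-5 - 2\right)\right) + 181 = - 281 \cdot 2 \left(-2\right) \left(-7\right) \left(5 + 2 \left(-2\right) \left(-7\right)\right) + 181 = - 281 \cdot 28 \left(5 + 28\right) + 181 = - 281 \cdot 28 \cdot 33 + 181 = \left(-281\right) 924 + 181 = -259644 + 181 = -259463$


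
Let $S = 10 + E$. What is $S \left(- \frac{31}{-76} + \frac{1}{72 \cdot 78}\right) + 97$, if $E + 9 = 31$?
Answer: $\frac{733979}{6669} \approx 110.06$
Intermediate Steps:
$E = 22$ ($E = -9 + 31 = 22$)
$S = 32$ ($S = 10 + 22 = 32$)
$S \left(- \frac{31}{-76} + \frac{1}{72 \cdot 78}\right) + 97 = 32 \left(- \frac{31}{-76} + \frac{1}{72 \cdot 78}\right) + 97 = 32 \left(\left(-31\right) \left(- \frac{1}{76}\right) + \frac{1}{72} \cdot \frac{1}{78}\right) + 97 = 32 \left(\frac{31}{76} + \frac{1}{5616}\right) + 97 = 32 \cdot \frac{43543}{106704} + 97 = \frac{87086}{6669} + 97 = \frac{733979}{6669}$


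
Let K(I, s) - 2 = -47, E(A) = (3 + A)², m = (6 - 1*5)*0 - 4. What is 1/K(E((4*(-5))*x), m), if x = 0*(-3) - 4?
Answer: -1/45 ≈ -0.022222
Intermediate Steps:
x = -4 (x = 0 - 4 = -4)
m = -4 (m = (6 - 5)*0 - 4 = 1*0 - 4 = 0 - 4 = -4)
K(I, s) = -45 (K(I, s) = 2 - 47 = -45)
1/K(E((4*(-5))*x), m) = 1/(-45) = -1/45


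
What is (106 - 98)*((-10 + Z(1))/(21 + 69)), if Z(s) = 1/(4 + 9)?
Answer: -172/195 ≈ -0.88205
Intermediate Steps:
Z(s) = 1/13
(106 - 98)*((-10 + Z(1))/(21 + 69)) = (106 - 98)*((-10 + 1/13)/(21 + 69)) = 8*(-129/13/90) = 8*(-129/13*1/90) = 8*(-43/390) = -172/195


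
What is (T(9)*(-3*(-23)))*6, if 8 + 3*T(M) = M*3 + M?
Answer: 3864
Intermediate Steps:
T(M) = -8/3 + 4*M/3 (T(M) = -8/3 + (M*3 + M)/3 = -8/3 + (3*M + M)/3 = -8/3 + (4*M)/3 = -8/3 + 4*M/3)
(T(9)*(-3*(-23)))*6 = ((-8/3 + (4/3)*9)*(-3*(-23)))*6 = ((-8/3 + 12)*69)*6 = ((28/3)*69)*6 = 644*6 = 3864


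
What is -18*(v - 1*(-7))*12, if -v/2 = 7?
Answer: 1512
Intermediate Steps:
v = -14 (v = -2*7 = -14)
-18*(v - 1*(-7))*12 = -18*(-14 - 1*(-7))*12 = -18*(-14 + 7)*12 = -18*(-7)*12 = 126*12 = 1512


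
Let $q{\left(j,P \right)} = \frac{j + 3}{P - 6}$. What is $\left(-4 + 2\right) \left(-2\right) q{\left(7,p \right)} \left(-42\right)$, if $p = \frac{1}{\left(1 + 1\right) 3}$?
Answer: $288$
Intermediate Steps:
$p = \frac{1}{6}$ ($p = \frac{1}{2 \cdot 3} = \frac{1}{6} \approx 0.16667$)
$q{\left(j,P \right)} = \frac{3 + j}{-6 + P}$
$\left(-4 + 2\right) \left(-2\right) q{\left(7,p \right)} \left(-42\right) = \left(-4 + 2\right) \left(-2\right) \frac{3 + 7}{-6 + \frac{1}{6}} \left(-42\right) = \left(-2\right) \left(-2\right) \frac{1}{- \frac{35}{6}} \cdot 10 \left(-42\right) = 4 \left(\left(- \frac{6}{35}\right) 10\right) \left(-42\right) = 4 \left(- \frac{12}{7}\right) \left(-42\right) = \left(- \frac{48}{7}\right) \left(-42\right) = 288$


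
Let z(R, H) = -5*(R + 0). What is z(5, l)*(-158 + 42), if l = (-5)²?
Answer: 2900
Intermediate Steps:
l = 25
z(R, H) = -5*R
z(5, l)*(-158 + 42) = (-5*5)*(-158 + 42) = -25*(-116) = 2900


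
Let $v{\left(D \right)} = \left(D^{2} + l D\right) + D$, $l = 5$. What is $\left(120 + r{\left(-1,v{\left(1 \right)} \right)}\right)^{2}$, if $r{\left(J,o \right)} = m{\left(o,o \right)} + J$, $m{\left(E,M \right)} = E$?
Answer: $15876$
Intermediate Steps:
$v{\left(D \right)} = D^{2} + 6 D$ ($v{\left(D \right)} = \left(D^{2} + 5 D\right) + D = D^{2} + 6 D$)
$r{\left(J,o \right)} = J + o$ ($r{\left(J,o \right)} = o + J = J + o$)
$\left(120 + r{\left(-1,v{\left(1 \right)} \right)}\right)^{2} = \left(120 - \left(1 - \left(6 + 1\right)\right)\right)^{2} = \left(120 + \left(-1 + 1 \cdot 7\right)\right)^{2} = \left(120 + \left(-1 + 7\right)\right)^{2} = \left(120 + 6\right)^{2} = 126^{2} = 15876$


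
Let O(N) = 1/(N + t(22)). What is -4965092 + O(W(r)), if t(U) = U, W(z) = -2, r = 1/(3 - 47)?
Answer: -99301839/20 ≈ -4.9651e+6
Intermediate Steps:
r = -1/44 (r = 1/(-44) = -1/44 ≈ -0.022727)
O(N) = 1/(22 + N) (O(N) = 1/(N + 22) = 1/(22 + N))
-4965092 + O(W(r)) = -4965092 + 1/(22 - 2) = -4965092 + 1/20 = -99301839/20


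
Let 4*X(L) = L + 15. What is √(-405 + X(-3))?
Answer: I*√402 ≈ 20.05*I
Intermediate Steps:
X(L) = 15/4 + L/4 (X(L) = (L + 15)/4 = (15 + L)/4 = 15/4 + L/4)
√(-405 + X(-3)) = √(-405 + (15/4 + (¼)*(-3))) = √(-405 + (15/4 - ¾)) = √(-405 + 3) = √(-402) = I*√402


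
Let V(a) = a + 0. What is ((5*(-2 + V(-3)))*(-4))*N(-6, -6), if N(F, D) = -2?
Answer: -200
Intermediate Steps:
V(a) = a
((5*(-2 + V(-3)))*(-4))*N(-6, -6) = ((5*(-2 - 3))*(-4))*(-2) = ((5*(-5))*(-4))*(-2) = -25*(-4)*(-2) = 100*(-2) = -200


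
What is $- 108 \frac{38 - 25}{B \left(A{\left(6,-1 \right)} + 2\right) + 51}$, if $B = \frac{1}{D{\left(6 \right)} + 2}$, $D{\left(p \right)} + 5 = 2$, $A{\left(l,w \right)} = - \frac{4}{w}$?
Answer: $- \frac{156}{5} \approx -31.2$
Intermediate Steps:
$D{\left(p \right)} = -3$ ($D{\left(p \right)} = -5 + 2 = -3$)
$B = -1$ ($B = \frac{1}{-3 + 2} = \frac{1}{-1} = -1$)
$- 108 \frac{38 - 25}{B \left(A{\left(6,-1 \right)} + 2\right) + 51} = - 108 \frac{38 - 25}{- (- \frac{4}{-1} + 2) + 51} = - 108 \frac{13}{- (\left(-4\right) \left(-1\right) + 2) + 51} = - 108 \frac{13}{- (4 + 2) + 51} = - 108 \frac{13}{\left(-1\right) 6 + 51} = - 108 \frac{13}{-6 + 51} = - 108 \cdot \frac{13}{45} = - 108 \cdot 13 \cdot \frac{1}{45} = \left(-108\right) \frac{13}{45} = - \frac{156}{5}$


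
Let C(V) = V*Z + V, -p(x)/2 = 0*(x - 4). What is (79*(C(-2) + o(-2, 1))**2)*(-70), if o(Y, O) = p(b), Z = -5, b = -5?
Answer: -353920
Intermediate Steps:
p(x) = 0 (p(x) = -0*(x - 4) = -0*(-4 + x) = -2*0 = 0)
o(Y, O) = 0
C(V) = -4*V (C(V) = V*(-5) + V = -5*V + V = -4*V)
(79*(C(-2) + o(-2, 1))**2)*(-70) = (79*(-4*(-2) + 0)**2)*(-70) = (79*(8 + 0)**2)*(-70) = (79*8**2)*(-70) = (79*64)*(-70) = 5056*(-70) = -353920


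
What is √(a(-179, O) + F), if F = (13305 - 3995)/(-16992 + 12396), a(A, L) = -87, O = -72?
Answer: I*√470127138/2298 ≈ 9.4353*I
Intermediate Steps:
F = -4655/2298 (F = 9310/(-4596) = 9310*(-1/4596) = -4655/2298 ≈ -2.0257)
√(a(-179, O) + F) = √(-87 - 4655/2298) = √(-204581/2298) = I*√470127138/2298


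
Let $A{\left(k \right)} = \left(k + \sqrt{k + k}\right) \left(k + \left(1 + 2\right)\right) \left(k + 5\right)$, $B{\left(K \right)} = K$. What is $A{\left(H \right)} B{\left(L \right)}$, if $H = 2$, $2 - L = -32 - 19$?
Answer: $7420$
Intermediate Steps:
$L = 53$ ($L = 2 - \left(-32 - 19\right) = 2 - -51 = 2 + 51 = 53$)
$A{\left(k \right)} = \left(3 + k\right) \left(5 + k\right) \left(k + \sqrt{2} \sqrt{k}\right)$ ($A{\left(k \right)} = \left(k + \sqrt{2 k}\right) \left(k + 3\right) \left(5 + k\right) = \left(k + \sqrt{2} \sqrt{k}\right) \left(3 + k\right) \left(5 + k\right) = \left(3 + k\right) \left(k + \sqrt{2} \sqrt{k}\right) \left(5 + k\right) = \left(3 + k\right) \left(5 + k\right) \left(k + \sqrt{2} \sqrt{k}\right)$)
$A{\left(H \right)} B{\left(L \right)} = \left(2^{3} + 8 \cdot 2^{2} + 15 \cdot 2 + \sqrt{2} \cdot 2^{\frac{5}{2}} + 8 \sqrt{2} \cdot 2^{\frac{3}{2}} + 15 \sqrt{2} \sqrt{2}\right) 53 = \left(8 + 8 \cdot 4 + 30 + \sqrt{2} \cdot 4 \sqrt{2} + 8 \sqrt{2} \cdot 2 \sqrt{2} + 30\right) 53 = \left(8 + 32 + 30 + 8 + 32 + 30\right) 53 = 140 \cdot 53 = 7420$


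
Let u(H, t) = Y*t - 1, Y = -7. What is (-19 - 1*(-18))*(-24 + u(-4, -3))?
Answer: 4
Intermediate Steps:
u(H, t) = -1 - 7*t (u(H, t) = -7*t - 1 = -1 - 7*t)
(-19 - 1*(-18))*(-24 + u(-4, -3)) = (-19 - 1*(-18))*(-24 + (-1 - 7*(-3))) = (-19 + 18)*(-24 + (-1 + 21)) = -(-24 + 20) = -1*(-4) = 4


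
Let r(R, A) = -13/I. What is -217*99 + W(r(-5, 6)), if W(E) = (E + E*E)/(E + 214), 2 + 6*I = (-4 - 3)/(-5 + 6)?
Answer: -21525589/1002 ≈ -21483.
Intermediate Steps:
I = -3/2 (I = -⅓ + ((-4 - 3)/(-5 + 6))/6 = -⅓ + (-7/1)/6 = -⅓ + (-7*1)/6 = -⅓ + (⅙)*(-7) = -⅓ - 7/6 = -3/2 ≈ -1.5000)
r(R, A) = 26/3 (r(R, A) = -13/(-3/2) = -13*(-⅔) = 26/3)
W(E) = (E + E²)/(214 + E)
-217*99 + W(r(-5, 6)) = -217*99 + 26*(1 + 26/3)/(3*(214 + 26/3)) = -21483 + (26/3)*(29/3)/(668/3) = -21483 + (26/3)*(3/668)*(29/3) = -21483 + 377/1002 = -21525589/1002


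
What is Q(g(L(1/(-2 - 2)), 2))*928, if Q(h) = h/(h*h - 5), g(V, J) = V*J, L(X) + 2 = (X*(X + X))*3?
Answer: -48256/89 ≈ -542.20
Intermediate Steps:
L(X) = -2 + 6*X**2 (L(X) = -2 + (X*(X + X))*3 = -2 + (X*(2*X))*3 = -2 + (2*X**2)*3 = -2 + 6*X**2)
g(V, J) = J*V
Q(h) = h/(-5 + h**2) (Q(h) = h/(h**2 - 5) = h/(-5 + h**2))
Q(g(L(1/(-2 - 2)), 2))*928 = ((2*(-2 + 6*(1/(-2 - 2))**2))/(-5 + (2*(-2 + 6*(1/(-2 - 2))**2))**2))*928 = ((2*(-2 + 6*(1/(-4))**2))/(-5 + (2*(-2 + 6*(1/(-4))**2))**2))*928 = ((2*(-2 + 6*(-1/4)**2))/(-5 + (2*(-2 + 6*(-1/4)**2))**2))*928 = ((2*(-2 + 6*(1/16)))/(-5 + (2*(-2 + 6*(1/16)))**2))*928 = ((2*(-2 + 3/8))/(-5 + (2*(-2 + 3/8))**2))*928 = ((2*(-13/8))/(-5 + (2*(-13/8))**2))*928 = -13/(4*(-5 + (-13/4)**2))*928 = -13/(4*(-5 + 169/16))*928 = -13/(4*89/16)*928 = -13/4*16/89*928 = -52/89*928 = -48256/89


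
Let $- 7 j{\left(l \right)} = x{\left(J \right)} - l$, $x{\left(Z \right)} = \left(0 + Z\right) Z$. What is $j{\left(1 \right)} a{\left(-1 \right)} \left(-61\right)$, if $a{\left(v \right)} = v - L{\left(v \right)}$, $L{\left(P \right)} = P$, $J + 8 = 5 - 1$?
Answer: $0$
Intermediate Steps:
$J = -4$ ($J = -8 + \left(5 - 1\right) = -8 + 4 = -4$)
$x{\left(Z \right)} = Z^{2}$ ($x{\left(Z \right)} = Z Z = Z^{2}$)
$a{\left(v \right)} = 0$ ($a{\left(v \right)} = v - v = 0$)
$j{\left(l \right)} = - \frac{16}{7} + \frac{l}{7}$ ($j{\left(l \right)} = - \frac{\left(-4\right)^{2} - l}{7} = - \frac{16 - l}{7} = - \frac{16}{7} + \frac{l}{7}$)
$j{\left(1 \right)} a{\left(-1 \right)} \left(-61\right) = \left(- \frac{16}{7} + \frac{1}{7} \cdot 1\right) 0 \left(-61\right) = \left(- \frac{16}{7} + \frac{1}{7}\right) 0 \left(-61\right) = \left(- \frac{15}{7}\right) 0 \left(-61\right) = 0 \left(-61\right) = 0$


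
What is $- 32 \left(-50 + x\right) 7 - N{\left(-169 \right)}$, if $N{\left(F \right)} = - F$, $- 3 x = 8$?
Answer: $\frac{34885}{3} \approx 11628.0$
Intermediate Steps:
$x = - \frac{8}{3}$ ($x = \left(- \frac{1}{3}\right) 8 = - \frac{8}{3} \approx -2.6667$)
$- 32 \left(-50 + x\right) 7 - N{\left(-169 \right)} = - 32 \left(-50 - \frac{8}{3}\right) 7 - \left(-1\right) \left(-169\right) = \left(-32\right) \left(- \frac{158}{3}\right) 7 - 169 = \frac{5056}{3} \cdot 7 - 169 = \frac{35392}{3} - 169 = \frac{34885}{3}$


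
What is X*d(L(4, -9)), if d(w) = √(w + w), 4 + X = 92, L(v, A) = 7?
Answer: 88*√14 ≈ 329.27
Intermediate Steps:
X = 88 (X = -4 + 92 = 88)
d(w) = √2*√w (d(w) = √(2*w) = √2*√w)
X*d(L(4, -9)) = 88*(√2*√7) = 88*√14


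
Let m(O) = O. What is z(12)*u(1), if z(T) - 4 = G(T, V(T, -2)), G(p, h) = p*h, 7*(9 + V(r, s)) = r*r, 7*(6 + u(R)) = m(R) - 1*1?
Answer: -6000/7 ≈ -857.14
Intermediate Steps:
u(R) = -43/7 + R/7 (u(R) = -6 + (R - 1*1)/7 = -6 + (R - 1)/7 = -6 + (-1 + R)/7 = -6 + (-⅐ + R/7) = -43/7 + R/7)
V(r, s) = -9 + r²/7 (V(r, s) = -9 + (r*r)/7 = -9 + r²/7)
G(p, h) = h*p
z(T) = 4 + T*(-9 + T²/7) (z(T) = 4 + (-9 + T²/7)*T = 4 + T*(-9 + T²/7))
z(12)*u(1) = (4 + (⅐)*12*(-63 + 12²))*(-43/7 + (⅐)*1) = (4 + (⅐)*12*(-63 + 144))*(-43/7 + ⅐) = (4 + (⅐)*12*81)*(-6) = (4 + 972/7)*(-6) = (1000/7)*(-6) = -6000/7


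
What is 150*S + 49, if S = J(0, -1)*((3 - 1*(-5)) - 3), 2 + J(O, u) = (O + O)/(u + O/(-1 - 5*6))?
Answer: -1451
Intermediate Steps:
J(O, u) = -2 + 2*O/(u - O/31) (J(O, u) = -2 + (O + O)/(u + O/(-1 - 5*6)) = -2 + (2*O)/(u + O/(-1 - 30)) = -2 + (2*O)/(u + O/(-31)) = -2 + (2*O)/(u + O*(-1/31)) = -2 + (2*O)/(u - O/31) = -2 + 2*O/(u - O/31))
S = -10 (S = (2*(-32*0 + 31*(-1))/(0 - 31*(-1)))*((3 - 1*(-5)) - 3) = (2*(0 - 31)/(0 + 31))*((3 + 5) - 3) = (2*(-31)/31)*(8 - 3) = (2*(1/31)*(-31))*5 = -2*5 = -10)
150*S + 49 = 150*(-10) + 49 = -1500 + 49 = -1451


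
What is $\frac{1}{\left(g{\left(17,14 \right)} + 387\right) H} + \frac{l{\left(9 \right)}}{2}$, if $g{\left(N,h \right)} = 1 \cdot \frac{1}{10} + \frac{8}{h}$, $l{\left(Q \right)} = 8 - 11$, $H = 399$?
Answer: $- \frac{4640407}{3093618} \approx -1.5$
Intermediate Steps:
$l{\left(Q \right)} = -3$ ($l{\left(Q \right)} = 8 - 11 = -3$)
$g{\left(N,h \right)} = \frac{1}{10} + \frac{8}{h}$ ($g{\left(N,h \right)} = 1 \cdot \frac{1}{10} + \frac{8}{h} = \frac{1}{10} + \frac{8}{h}$)
$\frac{1}{\left(g{\left(17,14 \right)} + 387\right) H} + \frac{l{\left(9 \right)}}{2} = \frac{1}{\left(\frac{80 + 14}{10 \cdot 14} + 387\right) 399} - \frac{3}{2} = \frac{1}{\frac{1}{10} \cdot \frac{1}{14} \cdot 94 + 387} \cdot \frac{1}{399} - \frac{3}{2} = \frac{1}{\frac{47}{70} + 387} \cdot \frac{1}{399} - \frac{3}{2} = \frac{1}{\frac{27137}{70}} \cdot \frac{1}{399} - \frac{3}{2} = \frac{70}{27137} \cdot \frac{1}{399} - \frac{3}{2} = \frac{10}{1546809} - \frac{3}{2} = - \frac{4640407}{3093618}$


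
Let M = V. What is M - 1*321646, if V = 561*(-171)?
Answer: -417577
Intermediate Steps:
V = -95931
M = -95931
M - 1*321646 = -95931 - 1*321646 = -95931 - 321646 = -417577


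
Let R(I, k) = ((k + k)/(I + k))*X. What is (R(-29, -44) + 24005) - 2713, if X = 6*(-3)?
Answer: 1552732/73 ≈ 21270.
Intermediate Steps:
X = -18
R(I, k) = -36*k/(I + k) (R(I, k) = ((k + k)/(I + k))*(-18) = ((2*k)/(I + k))*(-18) = (2*k/(I + k))*(-18) = -36*k/(I + k))
(R(-29, -44) + 24005) - 2713 = (-36*(-44)/(-29 - 44) + 24005) - 2713 = (-36*(-44)/(-73) + 24005) - 2713 = (-36*(-44)*(-1/73) + 24005) - 2713 = (-1584/73 + 24005) - 2713 = 1750781/73 - 2713 = 1552732/73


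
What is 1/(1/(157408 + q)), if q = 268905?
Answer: 426313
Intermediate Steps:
1/(1/(157408 + q)) = 1/(1/(157408 + 268905)) = 1/(1/426313) = 426313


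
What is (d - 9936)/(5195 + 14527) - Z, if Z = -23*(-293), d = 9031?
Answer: -132907463/19722 ≈ -6739.0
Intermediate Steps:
Z = 6739
(d - 9936)/(5195 + 14527) - Z = (9031 - 9936)/(5195 + 14527) - 1*6739 = -905/19722 - 6739 = -132907463/19722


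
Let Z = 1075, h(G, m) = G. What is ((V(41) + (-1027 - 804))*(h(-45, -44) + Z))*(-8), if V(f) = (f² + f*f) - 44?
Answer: -12252880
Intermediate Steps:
V(f) = -44 + 2*f² (V(f) = (f² + f²) - 44 = 2*f² - 44 = -44 + 2*f²)
((V(41) + (-1027 - 804))*(h(-45, -44) + Z))*(-8) = (((-44 + 2*41²) + (-1027 - 804))*(-45 + 1075))*(-8) = (((-44 + 2*1681) - 1831)*1030)*(-8) = (((-44 + 3362) - 1831)*1030)*(-8) = ((3318 - 1831)*1030)*(-8) = (1487*1030)*(-8) = 1531610*(-8) = -12252880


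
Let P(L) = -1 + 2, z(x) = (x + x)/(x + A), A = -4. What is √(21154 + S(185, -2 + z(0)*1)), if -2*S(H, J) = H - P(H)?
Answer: √21062 ≈ 145.13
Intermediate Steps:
z(x) = 2*x/(-4 + x) (z(x) = (x + x)/(x - 4) = (2*x)/(-4 + x) = 2*x/(-4 + x))
P(L) = 1
S(H, J) = ½ - H/2 (S(H, J) = -(H - 1*1)/2 = -(H - 1)/2 = -(-1 + H)/2 = ½ - H/2)
√(21154 + S(185, -2 + z(0)*1)) = √(21154 + (½ - ½*185)) = √(21154 + (½ - 185/2)) = √(21154 - 92) = √21062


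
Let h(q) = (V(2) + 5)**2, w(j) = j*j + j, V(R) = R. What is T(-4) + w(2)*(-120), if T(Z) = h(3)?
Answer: -671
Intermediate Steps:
w(j) = j + j**2 (w(j) = j**2 + j = j + j**2)
h(q) = 49 (h(q) = (2 + 5)**2 = 7**2 = 49)
T(Z) = 49
T(-4) + w(2)*(-120) = 49 + (2*(1 + 2))*(-120) = 49 + (2*3)*(-120) = 49 + 6*(-120) = 49 - 720 = -671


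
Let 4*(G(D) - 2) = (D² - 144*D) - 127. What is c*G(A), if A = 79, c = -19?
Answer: 49913/2 ≈ 24957.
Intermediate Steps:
G(D) = -119/4 - 36*D + D²/4 (G(D) = 2 + ((D² - 144*D) - 127)/4 = 2 + (-127 + D² - 144*D)/4 = 2 + (-127/4 - 36*D + D²/4) = -119/4 - 36*D + D²/4)
c*G(A) = -19*(-119/4 - 36*79 + (¼)*79²) = -19*(-119/4 - 2844 + (¼)*6241) = -19*(-119/4 - 2844 + 6241/4) = -19*(-2627/2) = 49913/2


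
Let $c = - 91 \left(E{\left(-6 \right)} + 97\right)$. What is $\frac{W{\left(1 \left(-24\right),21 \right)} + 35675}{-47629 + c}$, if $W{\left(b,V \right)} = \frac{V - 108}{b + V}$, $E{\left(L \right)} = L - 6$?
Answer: $- \frac{8926}{13841} \approx -0.6449$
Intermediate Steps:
$E{\left(L \right)} = -6 + L$ ($E{\left(L \right)} = L - 6 = -6 + L$)
$W{\left(b,V \right)} = \frac{-108 + V}{V + b}$
$c = -7735$ ($c = - 91 \left(\left(-6 - 6\right) + 97\right) = - 91 \left(-12 + 97\right) = \left(-91\right) 85 = -7735$)
$\frac{W{\left(1 \left(-24\right),21 \right)} + 35675}{-47629 + c} = \frac{\frac{-108 + 21}{21 + 1 \left(-24\right)} + 35675}{-47629 - 7735} = \frac{\frac{1}{21 - 24} \left(-87\right) + 35675}{-55364} = \left(\frac{1}{-3} \left(-87\right) + 35675\right) \left(- \frac{1}{55364}\right) = \left(\left(- \frac{1}{3}\right) \left(-87\right) + 35675\right) \left(- \frac{1}{55364}\right) = \left(29 + 35675\right) \left(- \frac{1}{55364}\right) = 35704 \left(- \frac{1}{55364}\right) = - \frac{8926}{13841}$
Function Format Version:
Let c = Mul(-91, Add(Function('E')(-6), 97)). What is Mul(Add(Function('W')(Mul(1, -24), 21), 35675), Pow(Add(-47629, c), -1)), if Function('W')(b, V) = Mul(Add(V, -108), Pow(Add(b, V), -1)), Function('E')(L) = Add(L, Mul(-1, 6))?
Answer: Rational(-8926, 13841) ≈ -0.64490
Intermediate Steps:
Function('E')(L) = Add(-6, L) (Function('E')(L) = Add(L, -6) = Add(-6, L))
Function('W')(b, V) = Mul(Pow(Add(V, b), -1), Add(-108, V)) (Function('W')(b, V) = Mul(Add(-108, V), Pow(Add(V, b), -1)) = Mul(Pow(Add(V, b), -1), Add(-108, V)))
c = -7735 (c = Mul(-91, Add(Add(-6, -6), 97)) = Mul(-91, Add(-12, 97)) = Mul(-91, 85) = -7735)
Mul(Add(Function('W')(Mul(1, -24), 21), 35675), Pow(Add(-47629, c), -1)) = Mul(Add(Mul(Pow(Add(21, Mul(1, -24)), -1), Add(-108, 21)), 35675), Pow(Add(-47629, -7735), -1)) = Mul(Add(Mul(Pow(Add(21, -24), -1), -87), 35675), Pow(-55364, -1)) = Mul(Add(Mul(Pow(-3, -1), -87), 35675), Rational(-1, 55364)) = Mul(Add(Mul(Rational(-1, 3), -87), 35675), Rational(-1, 55364)) = Mul(Add(29, 35675), Rational(-1, 55364)) = Mul(35704, Rational(-1, 55364)) = Rational(-8926, 13841)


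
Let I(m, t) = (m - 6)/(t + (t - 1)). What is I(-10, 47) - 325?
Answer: -30241/93 ≈ -325.17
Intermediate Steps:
I(m, t) = (-6 + m)/(-1 + 2*t) (I(m, t) = (-6 + m)/(t + (-1 + t)) = (-6 + m)/(-1 + 2*t))
I(-10, 47) - 325 = (-6 - 10)/(-1 + 2*47) - 325 = -16/(-1 + 94) - 325 = -16/93 - 325 = -30241/93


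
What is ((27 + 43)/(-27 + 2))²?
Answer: 196/25 ≈ 7.8400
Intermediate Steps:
((27 + 43)/(-27 + 2))² = (70/(-25))² = (70*(-1/25))² = (-14/5)² = 196/25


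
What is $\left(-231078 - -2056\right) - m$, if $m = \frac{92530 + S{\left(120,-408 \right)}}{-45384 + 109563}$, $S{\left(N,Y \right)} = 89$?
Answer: $- \frac{1633166173}{7131} \approx -2.2902 \cdot 10^{5}$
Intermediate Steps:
$m = \frac{10291}{7131}$ ($m = \frac{92530 + 89}{-45384 + 109563} = \frac{92619}{64179} = 92619 \cdot \frac{1}{64179} = \frac{10291}{7131} \approx 1.4431$)
$\left(-231078 - -2056\right) - m = \left(-231078 - -2056\right) - \frac{10291}{7131} = \left(-231078 + 2056\right) - \frac{10291}{7131} = -229022 - \frac{10291}{7131} = - \frac{1633166173}{7131}$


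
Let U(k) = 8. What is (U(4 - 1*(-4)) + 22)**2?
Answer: 900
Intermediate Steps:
(U(4 - 1*(-4)) + 22)**2 = (8 + 22)**2 = 30**2 = 900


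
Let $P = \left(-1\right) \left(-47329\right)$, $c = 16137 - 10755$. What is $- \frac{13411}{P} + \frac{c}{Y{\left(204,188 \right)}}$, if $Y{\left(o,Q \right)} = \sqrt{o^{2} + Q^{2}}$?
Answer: $- \frac{13411}{47329} + \frac{207 \sqrt{4810}}{740} \approx 19.117$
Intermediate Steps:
$c = 5382$
$P = 47329$
$Y{\left(o,Q \right)} = \sqrt{Q^{2} + o^{2}}$
$- \frac{13411}{P} + \frac{c}{Y{\left(204,188 \right)}} = - \frac{13411}{47329} + \frac{5382}{\sqrt{188^{2} + 204^{2}}} = \left(-13411\right) \frac{1}{47329} + \frac{5382}{\sqrt{35344 + 41616}} = - \frac{13411}{47329} + \frac{5382}{\sqrt{76960}} = - \frac{13411}{47329} + \frac{5382}{4 \sqrt{4810}} = - \frac{13411}{47329} + 5382 \frac{\sqrt{4810}}{19240} = - \frac{13411}{47329} + \frac{207 \sqrt{4810}}{740}$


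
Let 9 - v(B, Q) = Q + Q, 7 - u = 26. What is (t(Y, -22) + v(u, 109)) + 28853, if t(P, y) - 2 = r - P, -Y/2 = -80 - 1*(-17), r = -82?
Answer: 28438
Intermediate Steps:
u = -19 (u = 7 - 1*26 = 7 - 26 = -19)
v(B, Q) = 9 - 2*Q (v(B, Q) = 9 - (Q + Q) = 9 - 2*Q)
Y = 126 (Y = -2*(-80 - 1*(-17)) = -2*(-80 + 17) = -2*(-63) = 126)
t(P, y) = -80 - P (t(P, y) = 2 + (-82 - P) = -80 - P)
(t(Y, -22) + v(u, 109)) + 28853 = ((-80 - 1*126) + (9 - 2*109)) + 28853 = ((-80 - 126) + (9 - 218)) + 28853 = (-206 - 209) + 28853 = -415 + 28853 = 28438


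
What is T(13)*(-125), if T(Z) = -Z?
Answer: 1625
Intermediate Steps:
T(13)*(-125) = -1*13*(-125) = -13*(-125) = 1625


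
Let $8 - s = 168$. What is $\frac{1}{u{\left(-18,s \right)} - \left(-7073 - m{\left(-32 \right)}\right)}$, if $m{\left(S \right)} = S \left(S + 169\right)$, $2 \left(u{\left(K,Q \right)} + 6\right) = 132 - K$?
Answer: $\frac{1}{2758} \approx 0.00036258$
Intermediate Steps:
$s = -160$ ($s = 8 - 168 = -160$)
$u{\left(K,Q \right)} = 60 - \frac{K}{2}$ ($u{\left(K,Q \right)} = -6 + \frac{132 - K}{2} = -6 - \left(-66 + \frac{K}{2}\right) = 60 - \frac{K}{2}$)
$m{\left(S \right)} = S \left(169 + S\right)$
$\frac{1}{u{\left(-18,s \right)} - \left(-7073 - m{\left(-32 \right)}\right)} = \frac{1}{\left(60 - -9\right) + \left(\left(13616 - 32 \left(169 - 32\right)\right) - 6543\right)} = \frac{1}{\left(60 + 9\right) + \left(\left(13616 - 4384\right) - 6543\right)} = \frac{1}{69 + \left(\left(13616 - 4384\right) - 6543\right)} = \frac{1}{69 + \left(9232 - 6543\right)} = \frac{1}{69 + 2689} = \frac{1}{2758}$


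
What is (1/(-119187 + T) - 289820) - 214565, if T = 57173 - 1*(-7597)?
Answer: -27447118546/54417 ≈ -5.0439e+5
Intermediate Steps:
T = 64770 (T = 57173 + 7597 = 64770)
(1/(-119187 + T) - 289820) - 214565 = (1/(-119187 + 64770) - 289820) - 214565 = (1/(-54417) - 289820) - 214565 = (-1/54417 - 289820) - 214565 = -15771134941/54417 - 214565 = -27447118546/54417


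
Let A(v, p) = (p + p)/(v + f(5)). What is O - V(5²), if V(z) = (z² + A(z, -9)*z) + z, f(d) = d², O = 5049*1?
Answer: 4408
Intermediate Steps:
O = 5049
A(v, p) = 2*p/(25 + v) (A(v, p) = (p + p)/(v + 5²) = (2*p)/(v + 25) = (2*p)/(25 + v) = 2*p/(25 + v))
V(z) = z + z² - 18*z/(25 + z) (V(z) = (z² + (2*(-9)/(25 + z))*z) + z = (z² + (-18/(25 + z))*z) + z = (z² - 18*z/(25 + z)) + z = z + z² - 18*z/(25 + z))
O - V(5²) = 5049 - 5²*(-18 + (1 + 5²)*(25 + 5²))/(25 + 5²) = 5049 - 25*(-18 + (1 + 25)*(25 + 25))/(25 + 25) = 5049 - 25*(-18 + 26*50)/50 = 5049 - 25*(-18 + 1300)/50 = 5049 - 25*1282/50 = 5049 - 1*641 = 5049 - 641 = 4408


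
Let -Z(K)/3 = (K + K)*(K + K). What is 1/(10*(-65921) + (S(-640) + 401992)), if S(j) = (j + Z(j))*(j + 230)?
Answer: 1/2015237182 ≈ 4.9622e-10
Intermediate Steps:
Z(K) = -12*K² (Z(K) = -3*(K + K)*(K + K) = -3*2*K*2*K = -12*K²)
S(j) = (230 + j)*(j - 12*j²) (S(j) = (j - 12*j²)*(j + 230) = (j - 12*j²)*(230 + j) = (230 + j)*(j - 12*j²))
1/(10*(-65921) + (S(-640) + 401992)) = 1/(10*(-65921) + (-640*(230 - 2759*(-640) - 12*(-640)²) + 401992)) = 1/(-659210 + (-640*(230 + 1765760 - 12*409600) + 401992)) = 1/(-659210 + (-640*(230 + 1765760 - 4915200) + 401992)) = 1/(-659210 + (-640*(-3149210) + 401992)) = 1/(-659210 + (2015494400 + 401992)) = 1/(-659210 + 2015896392) = 1/2015237182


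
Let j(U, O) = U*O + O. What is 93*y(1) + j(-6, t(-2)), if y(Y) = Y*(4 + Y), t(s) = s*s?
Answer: 445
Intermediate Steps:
t(s) = s**2
j(U, O) = O + O*U (j(U, O) = O*U + O = O + O*U)
93*y(1) + j(-6, t(-2)) = 93*(1*(4 + 1)) + (-2)**2*(1 - 6) = 93*(1*5) + 4*(-5) = 93*5 - 20 = 465 - 20 = 445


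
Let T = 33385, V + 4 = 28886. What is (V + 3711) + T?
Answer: 65978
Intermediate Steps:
V = 28882 (V = -4 + 28886 = 28882)
(V + 3711) + T = (28882 + 3711) + 33385 = 32593 + 33385 = 65978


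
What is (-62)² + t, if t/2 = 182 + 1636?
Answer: 7480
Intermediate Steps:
t = 3636 (t = 2*(182 + 1636) = 2*1818 = 3636)
(-62)² + t = (-62)² + 3636 = 3844 + 3636 = 7480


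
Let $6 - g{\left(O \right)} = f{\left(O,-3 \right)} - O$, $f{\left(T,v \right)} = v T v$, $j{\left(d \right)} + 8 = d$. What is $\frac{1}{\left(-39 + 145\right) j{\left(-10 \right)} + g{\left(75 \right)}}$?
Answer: $- \frac{1}{2502} \approx -0.00039968$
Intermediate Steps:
$j{\left(d \right)} = -8 + d$
$f{\left(T,v \right)} = T v^{2}$ ($f{\left(T,v \right)} = T v v = T v^{2}$)
$g{\left(O \right)} = 6 - 8 O$ ($g{\left(O \right)} = 6 - \left(O \left(-3\right)^{2} - O\right) = 6 - \left(O 9 - O\right) = 6 - \left(9 O - O\right) = 6 - 8 O$)
$\frac{1}{\left(-39 + 145\right) j{\left(-10 \right)} + g{\left(75 \right)}} = \frac{1}{\left(-39 + 145\right) \left(-8 - 10\right) + \left(6 - 600\right)} = \frac{1}{106 \left(-18\right) + \left(6 - 600\right)} = \frac{1}{-1908 - 594} = \frac{1}{-2502} = - \frac{1}{2502}$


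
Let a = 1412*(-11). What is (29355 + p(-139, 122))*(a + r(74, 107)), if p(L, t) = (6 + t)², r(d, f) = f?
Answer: -705524075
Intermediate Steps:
a = -15532
(29355 + p(-139, 122))*(a + r(74, 107)) = (29355 + (6 + 122)²)*(-15532 + 107) = (29355 + 128²)*(-15425) = (29355 + 16384)*(-15425) = 45739*(-15425) = -705524075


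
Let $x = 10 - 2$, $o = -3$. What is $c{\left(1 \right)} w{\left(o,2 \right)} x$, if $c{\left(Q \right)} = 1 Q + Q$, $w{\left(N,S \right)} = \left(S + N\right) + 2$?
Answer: $16$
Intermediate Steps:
$w{\left(N,S \right)} = 2 + N + S$ ($w{\left(N,S \right)} = \left(N + S\right) + 2 = 2 + N + S$)
$c{\left(Q \right)} = 2 Q$ ($c{\left(Q \right)} = Q + Q = 2 Q$)
$x = 8$
$c{\left(1 \right)} w{\left(o,2 \right)} x = 2 \cdot 1 \left(2 - 3 + 2\right) 8 = 2 \cdot 1 \cdot 8 = 2 \cdot 8 = 16$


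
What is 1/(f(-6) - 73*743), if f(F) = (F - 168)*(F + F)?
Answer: -1/52151 ≈ -1.9175e-5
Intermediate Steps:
f(F) = 2*F*(-168 + F) (f(F) = (-168 + F)*(2*F) = 2*F*(-168 + F))
1/(f(-6) - 73*743) = 1/(2*(-6)*(-168 - 6) - 73*743) = 1/(2*(-6)*(-174) - 54239) = 1/(2088 - 54239) = 1/(-52151) = -1/52151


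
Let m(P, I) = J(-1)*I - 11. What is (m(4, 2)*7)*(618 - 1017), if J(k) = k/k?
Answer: 25137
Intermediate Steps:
J(k) = 1
m(P, I) = -11 + I (m(P, I) = 1*I - 11 = I - 11 = -11 + I)
(m(4, 2)*7)*(618 - 1017) = ((-11 + 2)*7)*(618 - 1017) = -9*7*(-399) = -63*(-399) = 25137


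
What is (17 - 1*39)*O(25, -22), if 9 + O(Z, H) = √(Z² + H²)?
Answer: 198 - 22*√1109 ≈ -534.64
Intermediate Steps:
O(Z, H) = -9 + √(H² + Z²) (O(Z, H) = -9 + √(Z² + H²) = -9 + √(H² + Z²))
(17 - 1*39)*O(25, -22) = (17 - 1*39)*(-9 + √((-22)² + 25²)) = (17 - 39)*(-9 + √(484 + 625)) = -22*(-9 + √1109) = 198 - 22*√1109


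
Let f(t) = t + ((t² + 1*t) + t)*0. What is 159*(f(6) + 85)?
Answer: 14469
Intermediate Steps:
f(t) = t (f(t) = t + ((t² + t) + t)*0 = t + ((t + t²) + t)*0 = t + (t² + 2*t)*0 = t + 0 = t)
159*(f(6) + 85) = 159*(6 + 85) = 159*91 = 14469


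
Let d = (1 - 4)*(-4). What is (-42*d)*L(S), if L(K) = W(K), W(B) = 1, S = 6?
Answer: -504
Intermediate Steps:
L(K) = 1
d = 12 (d = -3*(-4) = 12)
(-42*d)*L(S) = -42*12*1 = -504*1 = -504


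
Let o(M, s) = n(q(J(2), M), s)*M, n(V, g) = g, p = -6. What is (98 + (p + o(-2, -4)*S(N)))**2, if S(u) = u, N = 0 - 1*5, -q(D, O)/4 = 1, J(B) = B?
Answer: 2704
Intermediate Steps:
q(D, O) = -4 (q(D, O) = -4*1 = -4)
N = -5 (N = 0 - 5 = -5)
o(M, s) = M*s (o(M, s) = s*M = M*s)
(98 + (p + o(-2, -4)*S(N)))**2 = (98 + (-6 - 2*(-4)*(-5)))**2 = (98 + (-6 + 8*(-5)))**2 = (98 + (-6 - 40))**2 = (98 - 46)**2 = 52**2 = 2704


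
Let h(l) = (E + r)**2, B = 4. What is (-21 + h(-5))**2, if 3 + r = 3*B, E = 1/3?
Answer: 354025/81 ≈ 4370.7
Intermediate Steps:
E = 1/3 ≈ 0.33333
r = 9 (r = -3 + 3*4 = -3 + 12 = 9)
h(l) = 784/9 (h(l) = (1/3 + 9)**2 = (28/3)**2 = 784/9)
(-21 + h(-5))**2 = (-21 + 784/9)**2 = (595/9)**2 = 354025/81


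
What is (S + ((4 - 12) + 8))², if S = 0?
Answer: 0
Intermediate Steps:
(S + ((4 - 12) + 8))² = (0 + ((4 - 12) + 8))² = (0 + (-8 + 8))² = (0 + 0)² = 0² = 0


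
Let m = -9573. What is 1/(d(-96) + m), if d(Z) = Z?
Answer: -1/9669 ≈ -0.00010342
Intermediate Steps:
1/(d(-96) + m) = 1/(-96 - 9573) = 1/(-9669) = -1/9669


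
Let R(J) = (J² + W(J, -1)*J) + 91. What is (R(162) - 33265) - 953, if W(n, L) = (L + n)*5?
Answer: 122527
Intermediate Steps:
W(n, L) = 5*L + 5*n
R(J) = 91 + J² + J*(-5 + 5*J) (R(J) = (J² + (5*(-1) + 5*J)*J) + 91 = (J² + (-5 + 5*J)*J) + 91 = (J² + J*(-5 + 5*J)) + 91 = 91 + J² + J*(-5 + 5*J))
(R(162) - 33265) - 953 = ((91 - 5*162 + 6*162²) - 33265) - 953 = ((91 - 810 + 6*26244) - 33265) - 953 = ((91 - 810 + 157464) - 33265) - 953 = (156745 - 33265) - 953 = 123480 - 953 = 122527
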